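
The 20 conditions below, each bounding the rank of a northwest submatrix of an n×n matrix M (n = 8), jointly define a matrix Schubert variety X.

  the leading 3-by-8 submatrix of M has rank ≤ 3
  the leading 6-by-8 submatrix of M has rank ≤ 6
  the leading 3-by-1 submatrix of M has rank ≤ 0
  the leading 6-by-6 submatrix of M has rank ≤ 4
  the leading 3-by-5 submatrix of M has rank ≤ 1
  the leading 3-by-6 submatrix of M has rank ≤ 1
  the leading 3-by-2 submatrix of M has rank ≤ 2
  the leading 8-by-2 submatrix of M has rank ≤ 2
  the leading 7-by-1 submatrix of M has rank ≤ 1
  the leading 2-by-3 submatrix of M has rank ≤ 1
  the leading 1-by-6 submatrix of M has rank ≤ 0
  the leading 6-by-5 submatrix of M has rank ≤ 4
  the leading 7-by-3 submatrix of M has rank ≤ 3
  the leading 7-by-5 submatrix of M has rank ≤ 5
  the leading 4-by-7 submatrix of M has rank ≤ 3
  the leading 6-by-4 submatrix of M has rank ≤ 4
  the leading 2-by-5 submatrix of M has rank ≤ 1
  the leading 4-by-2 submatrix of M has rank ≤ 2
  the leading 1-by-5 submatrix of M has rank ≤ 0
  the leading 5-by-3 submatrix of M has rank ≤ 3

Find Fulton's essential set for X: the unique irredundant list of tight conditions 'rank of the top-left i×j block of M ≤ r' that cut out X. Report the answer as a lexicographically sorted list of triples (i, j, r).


Reconstructing r_w from the 20 given conditions:

  row 1: 0, 0, 0, 0, 0, 0, 1, 1
  row 2: 0, 1, 1, 1, 1, 1, 2, 2
  row 3: 0, 1, 1, 1, 1, 1, 2, 3
  row 4: 1, 2, 2, 2, 2, 2, 3, 4
  row 5: 1, 2, 3, 3, 3, 3, 4, 5
  row 6: 1, 2, 3, 4, 4, 4, 5, 6
  row 7: 1, 2, 3, 4, 5, 5, 6, 7
  row 8: 1, 2, 3, 4, 5, 6, 7, 8

so w = (7, 2, 8, 1, 3, 4, 5, 6).

Fulton essential set (3 of the 12 Rothe cells):

[(1, 6, 0), (3, 1, 0), (3, 6, 1)]


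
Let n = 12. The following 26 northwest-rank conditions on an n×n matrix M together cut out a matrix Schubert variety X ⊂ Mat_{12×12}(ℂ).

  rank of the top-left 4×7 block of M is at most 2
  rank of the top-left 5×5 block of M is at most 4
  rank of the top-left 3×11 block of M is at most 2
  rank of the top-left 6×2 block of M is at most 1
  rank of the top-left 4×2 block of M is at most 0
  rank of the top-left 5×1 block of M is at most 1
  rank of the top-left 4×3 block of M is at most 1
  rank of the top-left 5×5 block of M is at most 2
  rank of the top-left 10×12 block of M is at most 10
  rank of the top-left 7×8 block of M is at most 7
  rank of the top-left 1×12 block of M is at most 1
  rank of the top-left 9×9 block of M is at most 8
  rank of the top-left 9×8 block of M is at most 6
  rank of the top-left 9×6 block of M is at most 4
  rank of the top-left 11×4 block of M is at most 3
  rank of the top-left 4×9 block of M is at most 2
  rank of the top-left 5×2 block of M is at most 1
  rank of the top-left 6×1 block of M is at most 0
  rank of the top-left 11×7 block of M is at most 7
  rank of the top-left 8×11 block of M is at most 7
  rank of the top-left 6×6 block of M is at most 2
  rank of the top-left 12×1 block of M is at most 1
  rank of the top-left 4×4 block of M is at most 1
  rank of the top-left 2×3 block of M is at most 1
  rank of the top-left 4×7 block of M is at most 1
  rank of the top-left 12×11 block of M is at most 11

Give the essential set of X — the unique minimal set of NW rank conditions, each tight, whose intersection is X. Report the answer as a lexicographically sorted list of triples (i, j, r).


Reconstructing r_w from the 26 given conditions:

  0 | 0 | 1 | 1 | 1 | 1 | 1 | 1 | 1 | 1 | 1 | 1
  0 | 0 | 1 | 1 | 1 | 1 | 1 | 2 | 2 | 2 | 2 | 2
  0 | 0 | 1 | 1 | 1 | 1 | 1 | 2 | 2 | 2 | 2 | 3
  0 | 0 | 1 | 1 | 1 | 1 | 1 | 2 | 2 | 3 | 3 | 4
  0 | 1 | 2 | 2 | 2 | 2 | 2 | 3 | 3 | 4 | 4 | 5
  0 | 1 | 2 | 2 | 2 | 2 | 3 | 4 | 4 | 5 | 5 | 6
  1 | 2 | 3 | 3 | 3 | 3 | 4 | 5 | 5 | 6 | 6 | 7
  1 | 2 | 3 | 3 | 4 | 4 | 5 | 6 | 6 | 7 | 7 | 8
  1 | 2 | 3 | 3 | 4 | 4 | 5 | 6 | 7 | 8 | 8 | 9
  1 | 2 | 3 | 3 | 4 | 5 | 6 | 7 | 8 | 9 | 9 | 10
  1 | 2 | 3 | 3 | 4 | 5 | 6 | 7 | 8 | 9 | 10 | 11
  1 | 2 | 3 | 4 | 5 | 6 | 7 | 8 | 9 | 10 | 11 | 12

so w = (3, 8, 12, 10, 2, 7, 1, 5, 9, 6, 11, 4).

|D(w)|=34, |Ess(w)|=8:

[(3, 11, 2), (4, 2, 0), (4, 7, 1), (4, 9, 2), (6, 1, 0), (6, 6, 2), (9, 6, 4), (11, 4, 3)]


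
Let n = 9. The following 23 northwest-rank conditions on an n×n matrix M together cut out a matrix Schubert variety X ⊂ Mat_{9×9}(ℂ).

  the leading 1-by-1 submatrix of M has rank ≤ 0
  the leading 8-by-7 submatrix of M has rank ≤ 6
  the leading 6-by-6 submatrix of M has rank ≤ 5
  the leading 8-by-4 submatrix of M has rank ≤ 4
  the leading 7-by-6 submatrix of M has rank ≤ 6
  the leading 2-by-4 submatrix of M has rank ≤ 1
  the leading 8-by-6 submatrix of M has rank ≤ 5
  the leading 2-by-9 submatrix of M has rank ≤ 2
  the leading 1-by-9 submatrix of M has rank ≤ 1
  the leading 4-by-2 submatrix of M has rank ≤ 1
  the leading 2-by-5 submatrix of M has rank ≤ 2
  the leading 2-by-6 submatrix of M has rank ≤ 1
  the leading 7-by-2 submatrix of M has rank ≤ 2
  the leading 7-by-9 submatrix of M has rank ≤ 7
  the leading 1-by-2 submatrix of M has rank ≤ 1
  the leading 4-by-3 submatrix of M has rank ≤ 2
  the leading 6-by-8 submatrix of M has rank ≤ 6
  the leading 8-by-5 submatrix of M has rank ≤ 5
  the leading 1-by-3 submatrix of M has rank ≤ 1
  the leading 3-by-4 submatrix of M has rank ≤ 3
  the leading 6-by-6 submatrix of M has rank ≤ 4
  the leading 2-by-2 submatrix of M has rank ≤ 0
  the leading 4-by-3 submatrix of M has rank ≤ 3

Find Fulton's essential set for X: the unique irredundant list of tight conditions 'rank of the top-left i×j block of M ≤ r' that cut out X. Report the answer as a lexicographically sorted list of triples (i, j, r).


Recovering R(i,j) via the rank-extension bound from the 23 conditions:

  i=1: 0, 0, 1, 1, 1, 1, 1, 1, 1
  i=2: 0, 0, 1, 1, 1, 1, 2, 2, 2
  i=3: 1, 1, 2, 2, 2, 2, 3, 3, 3
  i=4: 1, 1, 2, 3, 3, 3, 4, 4, 4
  i=5: 1, 2, 3, 4, 4, 4, 5, 5, 5
  i=6: 1, 2, 3, 4, 4, 4, 5, 6, 6
  i=7: 1, 2, 3, 4, 5, 5, 6, 7, 7
  i=8: 1, 2, 3, 4, 5, 5, 6, 7, 8
  i=9: 1, 2, 3, 4, 5, 6, 7, 8, 9

giving w = (3, 7, 1, 4, 2, 8, 5, 9, 6) via Δ²R.

Rothe diagram D(w) (11 cells), 5 SE-corners (essential conditions):

[(2, 2, 0), (2, 6, 1), (4, 2, 1), (6, 6, 4), (8, 6, 5)]


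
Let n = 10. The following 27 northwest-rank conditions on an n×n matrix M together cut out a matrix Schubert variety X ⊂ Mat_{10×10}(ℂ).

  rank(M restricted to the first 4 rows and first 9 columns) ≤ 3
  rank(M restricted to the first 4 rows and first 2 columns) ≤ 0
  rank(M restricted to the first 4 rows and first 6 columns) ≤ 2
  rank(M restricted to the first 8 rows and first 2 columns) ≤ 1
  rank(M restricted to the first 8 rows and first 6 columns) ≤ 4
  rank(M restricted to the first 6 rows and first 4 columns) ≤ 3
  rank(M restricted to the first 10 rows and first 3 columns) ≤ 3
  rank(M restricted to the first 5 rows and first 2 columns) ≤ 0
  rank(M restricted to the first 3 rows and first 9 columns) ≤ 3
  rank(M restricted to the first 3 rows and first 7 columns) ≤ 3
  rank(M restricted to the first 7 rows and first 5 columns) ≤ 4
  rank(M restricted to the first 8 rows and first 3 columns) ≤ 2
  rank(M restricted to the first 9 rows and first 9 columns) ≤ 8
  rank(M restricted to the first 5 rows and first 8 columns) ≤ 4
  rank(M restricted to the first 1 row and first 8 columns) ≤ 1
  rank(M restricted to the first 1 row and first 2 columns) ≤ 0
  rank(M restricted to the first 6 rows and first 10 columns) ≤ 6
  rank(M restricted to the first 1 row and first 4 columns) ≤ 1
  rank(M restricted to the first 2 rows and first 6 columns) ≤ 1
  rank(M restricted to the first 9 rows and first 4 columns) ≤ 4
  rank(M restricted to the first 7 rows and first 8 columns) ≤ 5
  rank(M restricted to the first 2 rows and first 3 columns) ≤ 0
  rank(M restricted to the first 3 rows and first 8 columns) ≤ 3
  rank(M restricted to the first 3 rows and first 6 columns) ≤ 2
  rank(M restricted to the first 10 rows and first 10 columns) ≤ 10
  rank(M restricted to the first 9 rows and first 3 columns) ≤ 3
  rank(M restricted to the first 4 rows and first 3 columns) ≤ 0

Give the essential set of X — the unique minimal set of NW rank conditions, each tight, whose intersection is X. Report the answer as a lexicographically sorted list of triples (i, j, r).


Recovering R(i,j) via the rank-extension bound from the 27 conditions:

  0  0  0  1  1  1  1  1  1  1
  0  0  0  1  1  1  2  2  2  2
  0  0  0  1  2  2  3  3  3  3
  0  0  0  1  2  2  3  3  3  4
  0  0  1  2  3  3  4  4  4  5
  1  1  2  3  4  4  5  5  5  6
  1  1  2  3  4  4  5  5  6  7
  1  1  2  3  4  4  5  6  7  8
  1  2  3  4  5  5  6  7  8  9
  1  2  3  4  5  6  7  8  9  10

second differences of R give the permutation w = (4, 7, 5, 10, 3, 1, 9, 8, 2, 6).

Rothe diagram D(w) (24 cells), 8 SE-corners (essential conditions):

[(2, 6, 1), (4, 3, 0), (4, 6, 2), (4, 9, 3), (5, 2, 0), (7, 8, 5), (8, 2, 1), (8, 6, 4)]


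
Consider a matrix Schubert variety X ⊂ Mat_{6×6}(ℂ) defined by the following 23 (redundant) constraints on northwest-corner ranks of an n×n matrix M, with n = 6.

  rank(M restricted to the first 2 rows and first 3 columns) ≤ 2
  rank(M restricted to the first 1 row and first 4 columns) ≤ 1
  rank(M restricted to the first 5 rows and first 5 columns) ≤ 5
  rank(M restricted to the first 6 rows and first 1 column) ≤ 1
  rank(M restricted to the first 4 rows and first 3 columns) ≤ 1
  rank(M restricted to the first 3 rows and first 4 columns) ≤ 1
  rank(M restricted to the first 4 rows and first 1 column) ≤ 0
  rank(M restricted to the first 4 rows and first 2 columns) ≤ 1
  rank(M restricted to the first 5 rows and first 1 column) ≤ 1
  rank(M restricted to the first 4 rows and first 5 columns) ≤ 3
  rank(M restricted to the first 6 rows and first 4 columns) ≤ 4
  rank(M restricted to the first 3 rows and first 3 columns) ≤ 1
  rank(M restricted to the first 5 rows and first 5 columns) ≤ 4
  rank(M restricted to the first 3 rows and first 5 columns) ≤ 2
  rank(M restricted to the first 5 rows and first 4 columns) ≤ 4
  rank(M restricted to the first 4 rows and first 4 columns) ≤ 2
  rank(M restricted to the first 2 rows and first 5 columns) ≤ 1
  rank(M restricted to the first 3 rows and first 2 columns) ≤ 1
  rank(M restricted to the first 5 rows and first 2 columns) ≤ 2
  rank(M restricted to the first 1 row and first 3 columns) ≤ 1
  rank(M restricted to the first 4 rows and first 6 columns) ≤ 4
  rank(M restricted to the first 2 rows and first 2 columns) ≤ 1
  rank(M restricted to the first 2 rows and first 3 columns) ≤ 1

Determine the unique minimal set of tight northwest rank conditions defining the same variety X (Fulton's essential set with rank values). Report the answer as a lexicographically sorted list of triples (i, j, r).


Computing R[i][j] = min implied NW-rank bound (n=6, 23 conditions):

  0, 1, 1, 1, 1, 1
  0, 1, 1, 1, 1, 2
  0, 1, 1, 1, 2, 3
  0, 1, 1, 2, 3, 4
  1, 2, 2, 3, 4, 5
  1, 2, 3, 4, 5, 6

hence w(1..6) = (2, 6, 5, 4, 1, 3).

|D(w)|=10, |Ess(w)|=4:

[(2, 5, 1), (3, 4, 1), (4, 1, 0), (4, 3, 1)]


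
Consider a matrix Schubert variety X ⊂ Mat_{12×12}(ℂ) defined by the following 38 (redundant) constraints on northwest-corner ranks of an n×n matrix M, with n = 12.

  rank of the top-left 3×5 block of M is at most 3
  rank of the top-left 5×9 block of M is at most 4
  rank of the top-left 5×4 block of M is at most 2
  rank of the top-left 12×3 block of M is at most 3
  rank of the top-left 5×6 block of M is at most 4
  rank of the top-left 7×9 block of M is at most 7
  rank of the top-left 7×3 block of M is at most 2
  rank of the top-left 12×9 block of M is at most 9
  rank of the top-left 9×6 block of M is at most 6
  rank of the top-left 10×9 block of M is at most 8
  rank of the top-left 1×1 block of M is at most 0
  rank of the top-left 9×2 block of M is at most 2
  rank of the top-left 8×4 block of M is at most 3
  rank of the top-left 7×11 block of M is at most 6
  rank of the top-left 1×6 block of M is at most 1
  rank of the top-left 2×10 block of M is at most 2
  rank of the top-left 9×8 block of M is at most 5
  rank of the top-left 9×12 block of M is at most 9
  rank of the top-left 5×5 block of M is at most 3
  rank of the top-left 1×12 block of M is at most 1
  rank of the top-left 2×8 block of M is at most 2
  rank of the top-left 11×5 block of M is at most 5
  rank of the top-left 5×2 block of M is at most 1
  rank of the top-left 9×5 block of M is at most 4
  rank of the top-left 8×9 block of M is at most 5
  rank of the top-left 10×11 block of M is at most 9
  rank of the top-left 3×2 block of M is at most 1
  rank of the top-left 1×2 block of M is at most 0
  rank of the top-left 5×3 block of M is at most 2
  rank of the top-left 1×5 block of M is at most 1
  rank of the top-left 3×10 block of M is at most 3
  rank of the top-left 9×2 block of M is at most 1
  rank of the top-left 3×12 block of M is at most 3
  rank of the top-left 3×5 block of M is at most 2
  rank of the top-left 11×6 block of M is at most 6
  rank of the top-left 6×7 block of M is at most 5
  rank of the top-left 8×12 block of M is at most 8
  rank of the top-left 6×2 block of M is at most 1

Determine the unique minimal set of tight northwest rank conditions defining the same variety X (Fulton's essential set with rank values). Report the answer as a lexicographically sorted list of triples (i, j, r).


Recovering R(i,j) via the rank-extension bound from the 38 conditions:

  0, 0, 1, 1, 1, 1, 1, 1, 1, 1, 1, 1
  1, 1, 2, 2, 2, 2, 2, 2, 2, 2, 2, 2
  1, 1, 2, 2, 2, 3, 3, 3, 3, 3, 3, 3
  1, 1, 2, 2, 3, 4, 4, 4, 4, 4, 4, 4
  1, 1, 2, 2, 3, 4, 4, 4, 4, 5, 5, 5
  1, 1, 2, 3, 4, 5, 5, 5, 5, 6, 6, 6
  1, 1, 2, 3, 4, 5, 5, 5, 5, 6, 6, 7
  1, 1, 2, 3, 4, 5, 5, 5, 5, 6, 7, 8
  1, 1, 2, 3, 4, 5, 5, 5, 6, 7, 8, 9
  1, 2, 3, 4, 5, 6, 6, 6, 7, 8, 9, 10
  1, 2, 3, 4, 5, 6, 7, 7, 8, 9, 10, 11
  1, 2, 3, 4, 5, 6, 7, 8, 9, 10, 11, 12

second differences of R give the permutation w = (3, 1, 6, 5, 10, 4, 12, 11, 9, 2, 7, 8).

Rothe diagram D(w) (25 cells), 8 SE-corners (essential conditions):

[(1, 2, 0), (3, 5, 2), (5, 4, 2), (5, 9, 4), (7, 11, 6), (8, 9, 5), (9, 2, 1), (9, 8, 5)]


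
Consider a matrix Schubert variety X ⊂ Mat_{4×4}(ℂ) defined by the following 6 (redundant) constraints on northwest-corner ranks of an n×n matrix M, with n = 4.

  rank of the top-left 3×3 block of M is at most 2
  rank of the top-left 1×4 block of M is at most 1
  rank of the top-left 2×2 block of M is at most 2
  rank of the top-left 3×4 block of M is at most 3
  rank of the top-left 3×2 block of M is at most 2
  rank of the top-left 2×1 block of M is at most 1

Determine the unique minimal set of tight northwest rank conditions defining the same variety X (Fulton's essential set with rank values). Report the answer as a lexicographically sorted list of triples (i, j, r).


The tightest implied rank at each (i,j), from the 6 conditions:

  1  1  1  1
  1  2  2  2
  1  2  2  3
  1  2  3  4

hence w(1..4) = (1, 2, 4, 3).

ℓ(w)=1; the 1 essential cell (i,j,r):

[(3, 3, 2)]


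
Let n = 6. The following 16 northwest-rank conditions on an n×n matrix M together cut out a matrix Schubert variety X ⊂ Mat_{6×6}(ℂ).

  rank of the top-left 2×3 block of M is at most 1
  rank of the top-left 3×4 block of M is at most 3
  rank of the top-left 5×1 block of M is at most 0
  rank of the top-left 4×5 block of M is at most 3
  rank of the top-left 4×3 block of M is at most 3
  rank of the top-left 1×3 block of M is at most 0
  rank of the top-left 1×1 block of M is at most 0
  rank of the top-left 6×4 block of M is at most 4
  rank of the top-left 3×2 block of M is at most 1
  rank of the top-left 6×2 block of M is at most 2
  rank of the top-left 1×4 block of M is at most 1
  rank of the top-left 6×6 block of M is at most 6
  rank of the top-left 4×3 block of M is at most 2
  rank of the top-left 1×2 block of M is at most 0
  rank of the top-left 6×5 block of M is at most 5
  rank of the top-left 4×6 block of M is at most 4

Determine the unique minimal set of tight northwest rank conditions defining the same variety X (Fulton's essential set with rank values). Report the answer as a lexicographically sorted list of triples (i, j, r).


Propagating the 16 rank bounds to every northwest block:

  i=1: 0 0 0 1 1 1
  i=2: 0 1 1 2 2 2
  i=3: 0 1 2 3 3 3
  i=4: 0 1 2 3 3 4
  i=5: 0 1 2 3 4 5
  i=6: 1 2 3 4 5 6

hence w(1..6) = (4, 2, 3, 6, 5, 1).

3 SE-corners of the 8-cell Rothe diagram give Ess(w):

[(1, 3, 0), (4, 5, 3), (5, 1, 0)]


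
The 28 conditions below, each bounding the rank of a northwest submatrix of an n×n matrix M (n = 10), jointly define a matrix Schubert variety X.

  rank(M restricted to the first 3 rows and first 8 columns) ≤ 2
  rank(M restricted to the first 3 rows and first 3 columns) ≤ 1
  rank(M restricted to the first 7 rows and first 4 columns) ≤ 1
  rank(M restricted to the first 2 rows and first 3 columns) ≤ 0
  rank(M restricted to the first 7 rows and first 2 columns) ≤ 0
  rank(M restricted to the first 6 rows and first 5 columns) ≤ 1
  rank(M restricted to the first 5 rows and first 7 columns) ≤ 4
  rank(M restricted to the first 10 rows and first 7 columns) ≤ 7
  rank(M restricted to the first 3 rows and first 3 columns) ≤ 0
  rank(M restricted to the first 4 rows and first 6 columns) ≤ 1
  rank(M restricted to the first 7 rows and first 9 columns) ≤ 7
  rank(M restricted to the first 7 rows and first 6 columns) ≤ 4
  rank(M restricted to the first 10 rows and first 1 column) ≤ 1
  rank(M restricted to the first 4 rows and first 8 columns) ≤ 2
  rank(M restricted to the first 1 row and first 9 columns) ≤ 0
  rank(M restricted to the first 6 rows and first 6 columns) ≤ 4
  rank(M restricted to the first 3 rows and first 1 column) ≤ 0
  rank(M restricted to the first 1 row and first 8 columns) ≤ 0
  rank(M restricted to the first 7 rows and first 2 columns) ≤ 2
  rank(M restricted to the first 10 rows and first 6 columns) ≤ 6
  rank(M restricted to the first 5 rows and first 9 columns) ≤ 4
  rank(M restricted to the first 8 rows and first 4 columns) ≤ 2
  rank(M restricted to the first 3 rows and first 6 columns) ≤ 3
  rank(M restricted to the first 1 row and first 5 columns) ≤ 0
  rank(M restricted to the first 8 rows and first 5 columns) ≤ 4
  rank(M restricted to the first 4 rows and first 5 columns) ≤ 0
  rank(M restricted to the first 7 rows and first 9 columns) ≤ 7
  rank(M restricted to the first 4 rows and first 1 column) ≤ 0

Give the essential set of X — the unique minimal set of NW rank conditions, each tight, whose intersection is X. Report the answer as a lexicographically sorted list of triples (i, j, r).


Rank table r_w(10×10) implied by the 28 constraints:

  0 | 0 | 0 | 0 | 0 | 0 | 0 | 0 | 0 | 1
  0 | 0 | 0 | 0 | 0 | 1 | 1 | 1 | 1 | 2
  0 | 0 | 0 | 0 | 0 | 1 | 2 | 2 | 2 | 3
  0 | 0 | 0 | 0 | 0 | 1 | 2 | 2 | 3 | 4
  0 | 0 | 1 | 1 | 1 | 2 | 3 | 3 | 4 | 5
  0 | 0 | 1 | 1 | 1 | 2 | 3 | 4 | 5 | 6
  0 | 0 | 1 | 1 | 2 | 3 | 4 | 5 | 6 | 7
  1 | 1 | 2 | 2 | 3 | 4 | 5 | 6 | 7 | 8
  1 | 2 | 3 | 3 | 4 | 5 | 6 | 7 | 8 | 9
  1 | 2 | 3 | 4 | 5 | 6 | 7 | 8 | 9 | 10

reading off 1-entries of Δ²R: w = (10, 6, 7, 9, 3, 8, 5, 1, 2, 4).

Rothe diagram D(w) (34 cells), 6 SE-corners (essential conditions):

[(1, 9, 0), (4, 5, 0), (4, 8, 2), (6, 5, 1), (7, 2, 0), (7, 4, 1)]


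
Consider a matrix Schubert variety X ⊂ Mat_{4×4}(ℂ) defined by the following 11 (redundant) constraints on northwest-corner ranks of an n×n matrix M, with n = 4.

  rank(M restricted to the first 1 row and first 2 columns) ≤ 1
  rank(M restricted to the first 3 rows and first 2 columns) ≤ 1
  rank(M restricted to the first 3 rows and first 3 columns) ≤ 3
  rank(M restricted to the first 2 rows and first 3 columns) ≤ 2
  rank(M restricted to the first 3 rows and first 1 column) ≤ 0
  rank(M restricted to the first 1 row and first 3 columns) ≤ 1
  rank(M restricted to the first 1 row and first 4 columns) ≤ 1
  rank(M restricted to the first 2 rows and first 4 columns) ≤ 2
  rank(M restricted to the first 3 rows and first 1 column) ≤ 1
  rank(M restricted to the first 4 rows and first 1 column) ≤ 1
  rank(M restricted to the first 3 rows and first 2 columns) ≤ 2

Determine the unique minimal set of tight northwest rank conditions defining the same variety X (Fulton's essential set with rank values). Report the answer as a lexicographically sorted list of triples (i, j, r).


Propagating the 11 rank bounds to every northwest block:

  i=1: 0  1  1  1
  i=2: 0  1  2  2
  i=3: 0  1  2  3
  i=4: 1  2  3  4

giving w = (2, 3, 4, 1) via Δ²R.

Rothe diagram D(w) (3 cells), 1 SE-corner (essential condition):

[(3, 1, 0)]


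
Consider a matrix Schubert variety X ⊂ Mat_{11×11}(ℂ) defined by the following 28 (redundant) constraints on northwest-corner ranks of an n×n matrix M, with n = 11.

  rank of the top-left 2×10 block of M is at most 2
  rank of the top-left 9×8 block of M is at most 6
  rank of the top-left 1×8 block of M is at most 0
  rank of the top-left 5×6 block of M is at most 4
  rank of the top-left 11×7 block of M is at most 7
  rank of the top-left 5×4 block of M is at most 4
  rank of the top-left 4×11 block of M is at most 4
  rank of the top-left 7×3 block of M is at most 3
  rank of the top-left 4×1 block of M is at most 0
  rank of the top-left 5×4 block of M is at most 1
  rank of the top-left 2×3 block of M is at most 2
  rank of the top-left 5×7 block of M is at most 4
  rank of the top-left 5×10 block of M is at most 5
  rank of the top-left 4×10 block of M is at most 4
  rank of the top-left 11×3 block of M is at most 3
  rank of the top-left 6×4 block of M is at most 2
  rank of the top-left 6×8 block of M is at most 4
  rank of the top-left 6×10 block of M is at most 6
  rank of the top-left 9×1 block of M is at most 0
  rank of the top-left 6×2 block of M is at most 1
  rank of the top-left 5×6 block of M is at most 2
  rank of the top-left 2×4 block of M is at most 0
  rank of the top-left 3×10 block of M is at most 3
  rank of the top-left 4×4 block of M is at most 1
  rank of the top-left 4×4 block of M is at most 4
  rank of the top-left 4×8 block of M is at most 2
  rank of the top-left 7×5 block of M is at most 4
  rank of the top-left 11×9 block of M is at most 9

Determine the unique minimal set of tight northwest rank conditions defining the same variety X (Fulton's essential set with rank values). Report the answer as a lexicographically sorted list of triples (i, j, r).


Reconstructing r_w from the 28 given conditions:

  i=1: 0 | 0 | 0 | 0 | 0 | 0 | 0 | 0 | 1 | 1 | 1
  i=2: 0 | 0 | 0 | 0 | 1 | 1 | 1 | 1 | 2 | 2 | 2
  i=3: 0 | 1 | 1 | 1 | 2 | 2 | 2 | 2 | 3 | 3 | 3
  i=4: 0 | 1 | 1 | 1 | 2 | 2 | 2 | 2 | 3 | 4 | 4
  i=5: 0 | 1 | 1 | 1 | 2 | 2 | 3 | 3 | 4 | 5 | 5
  i=6: 0 | 1 | 2 | 2 | 3 | 3 | 4 | 4 | 5 | 6 | 6
  i=7: 0 | 1 | 2 | 3 | 4 | 4 | 5 | 5 | 6 | 7 | 7
  i=8: 0 | 1 | 2 | 3 | 4 | 5 | 6 | 6 | 7 | 8 | 8
  i=9: 0 | 1 | 2 | 3 | 4 | 5 | 6 | 6 | 7 | 8 | 9
  i=10: 1 | 2 | 3 | 4 | 5 | 6 | 7 | 7 | 8 | 9 | 10
  i=11: 1 | 2 | 3 | 4 | 5 | 6 | 7 | 8 | 9 | 10 | 11

giving w = (9, 5, 2, 10, 7, 3, 4, 6, 11, 1, 8) via Δ²R.

ℓ(w)=28; the 7 essential cells (i,j,r):

[(1, 8, 0), (2, 4, 0), (4, 8, 2), (5, 4, 1), (5, 6, 2), (9, 1, 0), (9, 8, 6)]


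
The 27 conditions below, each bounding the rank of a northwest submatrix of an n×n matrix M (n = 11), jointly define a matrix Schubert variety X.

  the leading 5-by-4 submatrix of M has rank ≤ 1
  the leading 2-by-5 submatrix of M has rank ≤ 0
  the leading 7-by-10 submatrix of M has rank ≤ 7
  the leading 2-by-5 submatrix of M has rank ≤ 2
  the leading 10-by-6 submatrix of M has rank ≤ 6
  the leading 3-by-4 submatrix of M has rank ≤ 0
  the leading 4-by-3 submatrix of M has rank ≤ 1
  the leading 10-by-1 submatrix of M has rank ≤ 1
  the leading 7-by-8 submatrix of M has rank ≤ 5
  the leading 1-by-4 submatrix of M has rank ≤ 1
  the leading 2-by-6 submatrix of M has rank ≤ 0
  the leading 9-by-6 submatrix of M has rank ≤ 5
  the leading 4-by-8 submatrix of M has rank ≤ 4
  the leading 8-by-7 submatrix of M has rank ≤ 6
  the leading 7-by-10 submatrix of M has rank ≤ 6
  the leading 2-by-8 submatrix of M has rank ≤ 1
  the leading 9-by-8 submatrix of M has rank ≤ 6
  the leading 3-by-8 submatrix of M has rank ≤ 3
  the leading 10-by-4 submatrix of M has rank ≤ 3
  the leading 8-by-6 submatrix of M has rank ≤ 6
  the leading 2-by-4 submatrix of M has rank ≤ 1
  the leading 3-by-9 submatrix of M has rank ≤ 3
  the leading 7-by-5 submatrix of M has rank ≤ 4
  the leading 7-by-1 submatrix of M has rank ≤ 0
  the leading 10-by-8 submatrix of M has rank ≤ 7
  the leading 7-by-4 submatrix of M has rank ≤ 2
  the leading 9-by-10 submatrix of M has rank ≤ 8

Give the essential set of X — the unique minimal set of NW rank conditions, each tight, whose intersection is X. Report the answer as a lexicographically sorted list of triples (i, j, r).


Rank table r_w(11×11) implied by the 27 constraints:

  i=1: 0  0  0  0  0  0  1  1  1  1  1
  i=2: 0  0  0  0  0  0  1  1  2  2  2
  i=3: 0  0  0  0  1  1  2  2  3  3  3
  i=4: 0  1  1  1  2  2  3  3  4  4  4
  i=5: 0  1  1  1  2  3  4  4  5  5  5
  i=6: 0  1  2  2  3  4  5  5  6  6  6
  i=7: 0  1  2  2  3  4  5  5  6  6  7
  i=8: 1  2  3  3  4  5  6  6  7  7  8
  i=9: 1  2  3  3  4  5  6  6  7  8  9
  i=10: 1  2  3  3  4  5  6  7  8  9  10
  i=11: 1  2  3  4  5  6  7  8  9  10  11

so w = (7, 9, 5, 2, 6, 3, 11, 1, 10, 8, 4).

Fulton essential set (10 of the 29 Rothe cells):

[(2, 6, 0), (2, 8, 1), (3, 4, 0), (5, 4, 1), (7, 1, 0), (7, 4, 2), (7, 8, 5), (7, 10, 6), (9, 8, 6), (10, 4, 3)]


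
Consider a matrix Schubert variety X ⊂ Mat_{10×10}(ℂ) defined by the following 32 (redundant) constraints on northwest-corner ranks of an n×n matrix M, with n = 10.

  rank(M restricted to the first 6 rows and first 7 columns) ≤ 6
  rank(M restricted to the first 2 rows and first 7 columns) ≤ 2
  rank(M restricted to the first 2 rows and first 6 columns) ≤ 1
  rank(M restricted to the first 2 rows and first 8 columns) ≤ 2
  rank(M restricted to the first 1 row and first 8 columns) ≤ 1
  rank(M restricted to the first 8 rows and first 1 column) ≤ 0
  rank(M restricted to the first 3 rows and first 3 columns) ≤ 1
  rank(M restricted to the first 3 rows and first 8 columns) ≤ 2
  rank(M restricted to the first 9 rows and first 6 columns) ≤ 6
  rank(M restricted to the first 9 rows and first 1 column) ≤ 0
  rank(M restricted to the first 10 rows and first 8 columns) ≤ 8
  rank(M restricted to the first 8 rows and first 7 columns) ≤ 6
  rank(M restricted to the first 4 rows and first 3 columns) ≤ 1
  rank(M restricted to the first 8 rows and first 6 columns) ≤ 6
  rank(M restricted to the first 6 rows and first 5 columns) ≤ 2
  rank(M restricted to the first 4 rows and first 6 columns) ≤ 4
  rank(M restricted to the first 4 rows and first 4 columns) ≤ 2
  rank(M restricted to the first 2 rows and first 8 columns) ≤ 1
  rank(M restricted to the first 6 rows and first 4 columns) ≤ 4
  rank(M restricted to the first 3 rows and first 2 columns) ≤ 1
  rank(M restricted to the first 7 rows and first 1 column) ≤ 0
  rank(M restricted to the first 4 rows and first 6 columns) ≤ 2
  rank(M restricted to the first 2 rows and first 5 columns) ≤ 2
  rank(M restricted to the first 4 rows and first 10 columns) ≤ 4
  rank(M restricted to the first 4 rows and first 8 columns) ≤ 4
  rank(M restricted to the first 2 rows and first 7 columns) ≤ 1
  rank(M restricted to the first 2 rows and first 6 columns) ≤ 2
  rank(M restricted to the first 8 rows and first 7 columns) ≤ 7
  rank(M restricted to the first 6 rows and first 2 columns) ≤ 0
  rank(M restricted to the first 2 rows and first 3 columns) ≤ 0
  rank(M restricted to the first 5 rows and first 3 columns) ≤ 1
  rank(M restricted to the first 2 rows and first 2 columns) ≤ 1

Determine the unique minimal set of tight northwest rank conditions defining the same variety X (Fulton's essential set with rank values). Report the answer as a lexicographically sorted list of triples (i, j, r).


The tightest implied rank at each (i,j), from the 32 conditions:

  0  0  0  1  1  1  1  1  1  1
  0  0  0  1  1  1  1  1  2  2
  0  0  1  2  2  2  2  2  3  3
  0  0  1  2  2  2  3  3  4  4
  0  0  1  2  2  3  4  4  5  5
  0  0  1  2  2  3  4  5  6  6
  0  1  2  3  3  4  5  6  7  7
  0  1  2  3  4  5  6  7  8  8
  0  1  2  3  4  5  6  7  8  9
  1  2  3  4  5  6  7  8  9  10

second differences of R give the permutation w = (4, 9, 3, 7, 6, 8, 2, 5, 10, 1).

|D(w)|=25, |Ess(w)|=6:

[(2, 3, 0), (2, 8, 1), (4, 6, 2), (6, 2, 0), (6, 5, 2), (9, 1, 0)]


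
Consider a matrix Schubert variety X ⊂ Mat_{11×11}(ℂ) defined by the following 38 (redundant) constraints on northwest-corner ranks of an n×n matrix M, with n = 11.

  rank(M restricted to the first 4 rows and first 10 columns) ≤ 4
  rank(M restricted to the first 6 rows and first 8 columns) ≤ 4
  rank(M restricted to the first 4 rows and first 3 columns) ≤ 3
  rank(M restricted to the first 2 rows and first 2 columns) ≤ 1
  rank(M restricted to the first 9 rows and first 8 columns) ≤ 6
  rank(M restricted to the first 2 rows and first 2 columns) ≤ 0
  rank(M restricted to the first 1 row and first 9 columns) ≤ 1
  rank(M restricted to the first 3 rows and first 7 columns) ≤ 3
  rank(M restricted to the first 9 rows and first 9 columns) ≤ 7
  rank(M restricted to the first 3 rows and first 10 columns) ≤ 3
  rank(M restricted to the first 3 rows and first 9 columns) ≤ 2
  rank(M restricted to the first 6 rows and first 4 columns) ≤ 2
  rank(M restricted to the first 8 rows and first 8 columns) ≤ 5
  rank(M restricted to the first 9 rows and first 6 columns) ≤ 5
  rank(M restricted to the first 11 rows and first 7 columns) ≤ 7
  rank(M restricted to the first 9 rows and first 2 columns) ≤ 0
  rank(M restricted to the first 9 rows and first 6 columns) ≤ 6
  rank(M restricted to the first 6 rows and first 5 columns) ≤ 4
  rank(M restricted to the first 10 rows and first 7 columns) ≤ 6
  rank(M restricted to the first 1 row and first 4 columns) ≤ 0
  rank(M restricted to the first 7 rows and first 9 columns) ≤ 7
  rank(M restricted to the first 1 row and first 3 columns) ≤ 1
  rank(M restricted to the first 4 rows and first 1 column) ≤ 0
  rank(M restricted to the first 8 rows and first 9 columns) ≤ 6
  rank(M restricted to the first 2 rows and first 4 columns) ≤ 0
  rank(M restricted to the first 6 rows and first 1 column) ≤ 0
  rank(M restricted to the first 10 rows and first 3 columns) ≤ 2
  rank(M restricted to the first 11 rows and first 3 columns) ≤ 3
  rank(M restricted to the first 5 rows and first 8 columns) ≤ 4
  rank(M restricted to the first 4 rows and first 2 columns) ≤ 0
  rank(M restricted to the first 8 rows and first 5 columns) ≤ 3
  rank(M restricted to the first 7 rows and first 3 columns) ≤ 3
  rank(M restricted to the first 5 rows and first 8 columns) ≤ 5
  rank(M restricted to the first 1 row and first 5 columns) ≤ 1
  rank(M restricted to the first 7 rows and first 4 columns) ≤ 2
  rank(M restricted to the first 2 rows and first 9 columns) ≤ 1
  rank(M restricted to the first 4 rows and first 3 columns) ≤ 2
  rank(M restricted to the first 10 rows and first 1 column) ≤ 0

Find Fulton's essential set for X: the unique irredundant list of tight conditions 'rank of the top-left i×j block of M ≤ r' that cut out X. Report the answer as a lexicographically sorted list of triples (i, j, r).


Recovering R(i,j) via the rank-extension bound from the 38 conditions:

  i=1: 0  0  0  0  1  1  1  1  1  1  1
  i=2: 0  0  0  0  1  1  1  1  1  2  2
  i=3: 0  0  1  1  2  2  2  2  2  3  3
  i=4: 0  0  1  2  3  3  3  3  3  4  4
  i=5: 0  0  1  2  3  4  4  4  4  5  5
  i=6: 0  0  1  2  3  4  4  4  5  6  6
  i=7: 0  0  1  2  3  4  5  5  6  7  7
  i=8: 0  0  1  2  3  4  5  5  6  7  8
  i=9: 0  0  1  2  3  4  5  6  7  8  9
  i=10: 0  1  2  3  4  5  6  7  8  9  10
  i=11: 1  2  3  4  5  6  7  8  9  10  11

second differences of R give the permutation w = (5, 10, 3, 4, 6, 9, 7, 11, 8, 2, 1).

Rothe diagram D(w) (30 cells), 6 SE-corners (essential conditions):

[(2, 4, 0), (2, 9, 1), (6, 8, 4), (8, 8, 5), (9, 2, 0), (10, 1, 0)]


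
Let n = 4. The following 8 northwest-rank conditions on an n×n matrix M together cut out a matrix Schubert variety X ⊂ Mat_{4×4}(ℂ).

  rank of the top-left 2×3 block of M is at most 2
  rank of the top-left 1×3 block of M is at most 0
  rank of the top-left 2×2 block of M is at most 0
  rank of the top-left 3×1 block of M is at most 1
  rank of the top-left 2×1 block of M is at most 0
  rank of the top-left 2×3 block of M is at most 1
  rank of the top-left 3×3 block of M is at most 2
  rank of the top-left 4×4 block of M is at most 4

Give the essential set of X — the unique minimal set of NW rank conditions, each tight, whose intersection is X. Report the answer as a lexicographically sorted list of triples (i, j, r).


Reconstructing r_w from the 8 given conditions:

  0  0  0  1
  0  0  1  2
  1  1  2  3
  1  2  3  4

the unique w with this rank table is (4, 3, 1, 2).

D(w) has 5 cells with 2 SE-corners; essential set:

[(1, 3, 0), (2, 2, 0)]


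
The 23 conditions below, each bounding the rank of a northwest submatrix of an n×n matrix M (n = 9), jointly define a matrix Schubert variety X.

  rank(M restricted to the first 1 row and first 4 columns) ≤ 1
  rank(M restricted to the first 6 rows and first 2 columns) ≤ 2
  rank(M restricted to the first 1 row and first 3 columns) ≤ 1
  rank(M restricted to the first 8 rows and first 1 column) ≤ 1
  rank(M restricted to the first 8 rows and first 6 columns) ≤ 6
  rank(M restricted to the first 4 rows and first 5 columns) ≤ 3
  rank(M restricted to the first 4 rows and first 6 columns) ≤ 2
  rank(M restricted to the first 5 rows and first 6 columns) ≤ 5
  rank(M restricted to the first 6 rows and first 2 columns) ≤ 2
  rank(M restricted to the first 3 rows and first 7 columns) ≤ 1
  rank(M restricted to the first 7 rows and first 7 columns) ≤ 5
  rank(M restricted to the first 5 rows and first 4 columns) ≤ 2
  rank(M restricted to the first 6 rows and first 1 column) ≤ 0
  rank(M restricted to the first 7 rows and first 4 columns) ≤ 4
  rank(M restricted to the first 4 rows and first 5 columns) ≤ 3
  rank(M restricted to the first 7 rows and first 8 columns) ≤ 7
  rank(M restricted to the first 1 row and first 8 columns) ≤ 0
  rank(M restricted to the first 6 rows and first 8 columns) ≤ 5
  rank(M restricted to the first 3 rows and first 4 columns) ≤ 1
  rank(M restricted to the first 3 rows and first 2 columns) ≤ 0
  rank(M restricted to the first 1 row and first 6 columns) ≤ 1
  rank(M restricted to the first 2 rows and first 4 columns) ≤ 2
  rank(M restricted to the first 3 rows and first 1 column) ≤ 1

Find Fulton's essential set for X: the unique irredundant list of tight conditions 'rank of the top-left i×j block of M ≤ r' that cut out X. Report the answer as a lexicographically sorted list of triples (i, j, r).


Computing R[i][j] = min implied NW-rank bound (n=9, 23 conditions):

  i=1: 0, 0, 0, 0, 0, 0, 0, 0, 1
  i=2: 0, 0, 1, 1, 1, 1, 1, 1, 2
  i=3: 0, 0, 1, 1, 1, 1, 1, 2, 3
  i=4: 0, 1, 2, 2, 2, 2, 2, 3, 4
  i=5: 0, 1, 2, 2, 3, 3, 3, 4, 5
  i=6: 0, 1, 2, 3, 4, 4, 4, 5, 6
  i=7: 1, 2, 3, 4, 5, 5, 5, 6, 7
  i=8: 1, 2, 3, 4, 5, 6, 6, 7, 8
  i=9: 1, 2, 3, 4, 5, 6, 7, 8, 9

so w = (9, 3, 8, 2, 5, 4, 1, 6, 7).

|D(w)|=20, |Ess(w)|=5:

[(1, 8, 0), (3, 2, 0), (3, 7, 1), (5, 4, 2), (6, 1, 0)]


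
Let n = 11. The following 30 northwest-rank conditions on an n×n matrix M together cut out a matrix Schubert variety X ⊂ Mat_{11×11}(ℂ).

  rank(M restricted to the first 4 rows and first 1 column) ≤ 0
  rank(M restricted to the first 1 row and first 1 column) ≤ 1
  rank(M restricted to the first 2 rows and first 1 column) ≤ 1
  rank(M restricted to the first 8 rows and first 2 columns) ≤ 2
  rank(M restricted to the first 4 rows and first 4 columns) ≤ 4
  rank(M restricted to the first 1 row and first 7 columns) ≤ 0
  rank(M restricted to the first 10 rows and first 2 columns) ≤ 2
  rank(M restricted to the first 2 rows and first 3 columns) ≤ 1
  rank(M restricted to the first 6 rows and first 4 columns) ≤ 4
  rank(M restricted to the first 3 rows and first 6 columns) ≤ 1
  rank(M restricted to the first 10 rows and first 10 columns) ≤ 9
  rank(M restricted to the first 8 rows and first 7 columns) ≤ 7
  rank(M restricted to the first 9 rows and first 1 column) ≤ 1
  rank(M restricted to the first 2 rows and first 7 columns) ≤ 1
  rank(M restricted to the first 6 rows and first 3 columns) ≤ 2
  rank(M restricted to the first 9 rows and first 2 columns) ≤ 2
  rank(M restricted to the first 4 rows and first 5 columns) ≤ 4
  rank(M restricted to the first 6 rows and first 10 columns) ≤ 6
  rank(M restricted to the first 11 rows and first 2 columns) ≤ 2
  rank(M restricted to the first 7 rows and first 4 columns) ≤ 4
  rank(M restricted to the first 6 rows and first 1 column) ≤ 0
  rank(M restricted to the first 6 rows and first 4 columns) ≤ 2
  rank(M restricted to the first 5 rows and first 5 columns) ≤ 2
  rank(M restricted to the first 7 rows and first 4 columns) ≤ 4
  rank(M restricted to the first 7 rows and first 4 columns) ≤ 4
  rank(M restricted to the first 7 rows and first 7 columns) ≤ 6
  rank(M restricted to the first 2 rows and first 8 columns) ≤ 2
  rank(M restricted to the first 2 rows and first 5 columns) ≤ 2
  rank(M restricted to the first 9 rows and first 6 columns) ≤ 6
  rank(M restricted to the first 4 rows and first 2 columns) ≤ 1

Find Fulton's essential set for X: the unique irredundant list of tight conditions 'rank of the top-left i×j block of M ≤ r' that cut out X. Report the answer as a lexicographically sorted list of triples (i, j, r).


Rank table r_w(11×11) implied by the 30 constraints:

  0 0 0 0 0 0 0 1 1 1 1
  0 1 1 1 1 1 1 2 2 2 2
  0 1 1 1 1 1 2 3 3 3 3
  0 1 2 2 2 2 3 4 4 4 4
  0 1 2 2 2 3 4 5 5 5 5
  0 1 2 2 3 4 5 6 6 6 6
  1 2 3 3 4 5 6 7 7 7 7
  1 2 3 4 5 6 7 8 8 8 8
  1 2 3 4 5 6 7 8 9 9 9
  1 2 3 4 5 6 7 8 9 9 10
  1 2 3 4 5 6 7 8 9 10 11

giving w = (8, 2, 7, 3, 6, 5, 1, 4, 9, 11, 10) via Δ²R.

Rothe diagram D(w) (20 cells), 6 SE-corners (essential conditions):

[(1, 7, 0), (3, 6, 1), (5, 5, 2), (6, 1, 0), (6, 4, 2), (10, 10, 9)]


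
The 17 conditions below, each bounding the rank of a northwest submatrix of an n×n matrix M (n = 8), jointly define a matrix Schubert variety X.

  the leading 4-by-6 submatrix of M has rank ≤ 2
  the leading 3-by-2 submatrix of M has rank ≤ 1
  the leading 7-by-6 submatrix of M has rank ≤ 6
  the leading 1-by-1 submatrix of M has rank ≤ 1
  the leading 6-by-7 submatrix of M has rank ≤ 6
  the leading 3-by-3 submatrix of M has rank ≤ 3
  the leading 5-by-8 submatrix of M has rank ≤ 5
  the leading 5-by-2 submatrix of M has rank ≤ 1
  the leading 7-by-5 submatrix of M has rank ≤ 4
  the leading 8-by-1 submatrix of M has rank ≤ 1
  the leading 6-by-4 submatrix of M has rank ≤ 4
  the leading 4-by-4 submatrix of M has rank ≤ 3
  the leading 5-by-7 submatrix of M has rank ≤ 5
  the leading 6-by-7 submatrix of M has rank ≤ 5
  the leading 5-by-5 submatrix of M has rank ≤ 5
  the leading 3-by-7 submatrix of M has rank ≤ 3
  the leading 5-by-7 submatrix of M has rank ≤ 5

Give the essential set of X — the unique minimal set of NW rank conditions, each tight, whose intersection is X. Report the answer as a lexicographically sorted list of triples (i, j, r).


Propagating the 17 rank bounds to every northwest block:

  R[1]: 1, 1, 1, 1, 1, 1, 1, 1
  R[2]: 1, 1, 2, 2, 2, 2, 2, 2
  R[3]: 1, 1, 2, 2, 2, 2, 3, 3
  R[4]: 1, 1, 2, 2, 2, 2, 3, 4
  R[5]: 1, 1, 2, 3, 3, 3, 4, 5
  R[6]: 1, 2, 3, 4, 4, 4, 5, 6
  R[7]: 1, 2, 3, 4, 4, 5, 6, 7
  R[8]: 1, 2, 3, 4, 5, 6, 7, 8

reading off 1-entries of Δ²R: w = (1, 3, 7, 8, 4, 2, 6, 5).

Fulton essential set (3 of the 11 Rothe cells):

[(4, 6, 2), (5, 2, 1), (7, 5, 4)]
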